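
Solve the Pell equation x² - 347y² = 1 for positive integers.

We seek the smallest positive integers (x, y) with x² - 347y² = 1, i.e., x² = 347y² + 1.
Try successive y values:
y = 1: x² = 347·1² + 1 = 348, not a perfect square
y = 2: x² = 347·2² + 1 = 1389, not a perfect square
y = 3: x² = 347·3² + 1 = 3124, not a perfect square
... continuing the search (or via continued fractions) ...
y = 34443: x² = 347·34443² + 1 = 411653126404, x = 641602 ✓

Verify: 641602² - 347·34443² = 411653126404 - 411653126403 = 1 ✓

x = 641602, y = 34443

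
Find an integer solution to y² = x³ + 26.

Try small integer x values and check whether x³ + 26 is a perfect square.
x = -1: x³ + 26 = -1³ + 26 = -1 + 26 = 25
Is 25 a perfect square? 5² = 25 ✓
So (x, y) = (-1, 5) is a solution.

x = -1, y = 5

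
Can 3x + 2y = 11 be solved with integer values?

Step 1: Compute gcd(3, 2).
gcd(3, 2) = 1

Step 2: Check divisibility.
Does 1 divide 11? 11 = 1 x 11, so yes.

By the theorem on linear Diophantine equations, 3x + 2y = 11 has integer solutions if and only if gcd(3, 2) divides 11. Since 1 | 11, solutions exist.

Yes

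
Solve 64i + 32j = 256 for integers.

Step 1: Check solvability.
gcd(64, 32) = 32
Since 32 divides 256, solutions exist.

Step 2: Apply extended Euclidean algorithm to find gcd.
We find integers such that 64*x0 + 32*y0 = 32

Step 3: Scale the particular solution.
Multiply by 256/32 = 8:
i = 0, j = 8

Step 4: Verify.
64*(0) + 32*(8) = 256 = 256 ✓

i = 0, j = 8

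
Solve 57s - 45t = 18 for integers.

Step 1: Check solvability.
gcd(57, 45) = 3
Since 3 divides 18, solutions exist.

Step 2: Apply extended Euclidean algorithm to find gcd.
We find integers such that 57*x0 + 45*y0 = 3

Step 3: Scale the particular solution.
Multiply by 18/3 = 6:
s = 24, t = 30

Step 4: Verify.
57*(24) - 45*(30) = 18 = 18 ✓

s = 24, t = 30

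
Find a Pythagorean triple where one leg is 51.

We need the other leg and hypotenuse such that 51² + x² = c².
Take x = 140, c = 149: 51² + 140² = 2601 + 19600 = 22201 = 149² ✓
Triple: (51, 140, 149)

(51, 140, 149)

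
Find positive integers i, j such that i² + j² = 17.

Search for i with 17 - i² a perfect square.
i = 1: 17 - 1² = 17 - 1 = 16 = 4² ✓
So i = 1, j = 4.

i = 1, j = 4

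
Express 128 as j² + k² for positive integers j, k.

We need to find integers j, k > 0 such that j² + k² = 128.
Trying j = 8: k² = 128 - 8² = 128 - 64 = 64
k = 8
Check: 8² + 8² = 64 + 64 = 128 ✓

128 = 8² + 8²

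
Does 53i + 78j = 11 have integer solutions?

Step 1: Compute gcd(53, 78).
gcd(53, 78) = 1

Step 2: Check divisibility.
Does 1 divide 11? 11 = 1 x 11, so yes.

By the theorem on linear Diophantine equations, 53i + 78j = 11 has integer solutions if and only if gcd(53, 78) divides 11. Since 1 | 11, solutions exist.

Yes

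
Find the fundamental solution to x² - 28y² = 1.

We seek the smallest positive integers (x, y) with x² - 28y² = 1, i.e., x² = 28y² + 1.
Try successive y values:
y = 1: x² = 28·1² + 1 = 29, not a perfect square
y = 2: x² = 28·2² + 1 = 113, not a perfect square
y = 3: x² = 28·3² + 1 = 253, not a perfect square
... continuing the search (or via continued fractions) ...
y = 24: x² = 28·24² + 1 = 16129, x = 127 ✓

Verify: 127² - 28·24² = 16129 - 16128 = 1 ✓

x = 127, y = 24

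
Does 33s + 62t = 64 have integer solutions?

Step 1: Compute gcd(33, 62).
gcd(33, 62) = 1

Step 2: Check divisibility.
Does 1 divide 64? 64 = 1 x 64, so yes.

By the theorem on linear Diophantine equations, 33s + 62t = 64 has integer solutions if and only if gcd(33, 62) divides 64. Since 1 | 64, solutions exist.

Yes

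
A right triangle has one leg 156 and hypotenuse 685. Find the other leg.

a² = c² - b² = 469225 - 24336 = 444889
a = 667

667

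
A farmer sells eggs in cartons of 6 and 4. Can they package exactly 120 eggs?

We need non-negative a, b with 6a + 4b = 120.
gcd(6, 4) = 2 divides 120.
Try a = 0: 4b = 120 - 0 = 120, so b = 30.
One way: 0 cartons of 6 and 30 cartons of 4.

Yes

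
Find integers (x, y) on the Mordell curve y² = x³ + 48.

Try small integer x values and check whether x³ + 48 is a perfect square.
x = 1: x³ + 48 = 1³ + 48 = 1 + 48 = 49
Is 49 a perfect square? 7² = 49 ✓
So (x, y) = (1, 7) is a solution.

x = 1, y = 7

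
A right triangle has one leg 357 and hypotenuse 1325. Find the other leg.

b² = c² - a² = 1755625 - 127449 = 1628176
b = 1276

1276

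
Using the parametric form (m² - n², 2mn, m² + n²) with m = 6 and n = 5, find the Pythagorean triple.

a = m² - n² = 36 - 25 = 11
b = 2mn = 2·6·5 = 60
c = m² + n² = 36 + 25 = 61
Verify: 11² + 60² = 121 + 3600 = 3721 = 61² ✓

(11, 60, 61)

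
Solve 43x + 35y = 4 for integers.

Step 1: Check solvability.
gcd(43, 35) = 1
Since 1 divides 4, solutions exist.

Step 2: Apply extended Euclidean algorithm to find gcd.
We find integers such that 43*x0 + 35*y0 = 1

Step 3: Scale the particular solution.
Multiply by 4/1 = 4:
x = -52, y = 64

Step 4: Verify.
43*(-52) + 35*(64) = 4 = 4 ✓

x = -52, y = 64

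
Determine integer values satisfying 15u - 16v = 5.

Step 1: Check solvability.
gcd(15, 16) = 1
Since 1 divides 5, solutions exist.

Step 2: Apply extended Euclidean algorithm to find gcd.
We find integers such that 15*x0 + 16*y0 = 1

Step 3: Scale the particular solution.
Multiply by 5/1 = 5:
u = -5, v = -5

Step 4: Verify.
15*(-5) - 16*(-5) = 5 = 5 ✓

u = -5, v = -5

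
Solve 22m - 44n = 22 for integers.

Step 1: Check solvability.
gcd(22, 44) = 22
Since 22 divides 22, solutions exist.

Step 2: Apply extended Euclidean algorithm to find gcd.
We find integers such that 22*x0 + 44*y0 = 22

Step 3: Scale the particular solution.
Multiply by 22/22 = 1:
m = 1, n = 0

Step 4: Verify.
22*(1) - 44*(0) = 22 = 22 ✓

m = 1, n = 0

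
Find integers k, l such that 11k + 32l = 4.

Step 1: Check solvability.
gcd(11, 32) = 1
Since 1 divides 4, solutions exist.

Step 2: Apply extended Euclidean algorithm to find gcd.
We find integers such that 11*x0 + 32*y0 = 1

Step 3: Scale the particular solution.
Multiply by 4/1 = 4:
k = 12, l = -4

Step 4: Verify.
11*(12) + 32*(-4) = 4 = 4 ✓

k = 12, l = -4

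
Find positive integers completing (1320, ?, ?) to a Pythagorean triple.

We need the other leg and hypotenuse such that 1320² + x² = c².
Take x = 2754, c = 3054: 1320² + 2754² = 1742400 + 7584516 = 9326916 = 3054² ✓
Triple: (2754, 1320, 3054)

(2754, 1320, 3054)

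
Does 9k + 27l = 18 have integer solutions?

Step 1: Compute gcd(9, 27).
gcd(9, 27) = 9

Step 2: Check divisibility.
Does 9 divide 18? 18 = 9 x 2, so yes.

By the theorem on linear Diophantine equations, 9k + 27l = 18 has integer solutions if and only if gcd(9, 27) divides 18. Since 9 | 18, solutions exist.

Yes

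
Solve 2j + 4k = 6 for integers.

Step 1: Check solvability.
gcd(2, 4) = 2
Since 2 divides 6, solutions exist.

Step 2: Apply extended Euclidean algorithm to find gcd.
We find integers such that 2*x0 + 4*y0 = 2

Step 3: Scale the particular solution.
Multiply by 6/2 = 3:
j = 3, k = 0

Step 4: Verify.
2*(3) + 4*(0) = 6 = 6 ✓

j = 3, k = 0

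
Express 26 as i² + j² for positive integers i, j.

We need to find integers i, j > 0 such that i² + j² = 26.
Trying i = 1: j² = 26 - 1² = 26 - 1 = 25
j = 5
Check: 1² + 5² = 1 + 25 = 26 ✓

26 = 1² + 5²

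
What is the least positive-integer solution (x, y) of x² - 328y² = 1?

We seek the smallest positive integers (x, y) with x² - 328y² = 1, i.e., x² = 328y² + 1.
Try successive y values:
y = 1: x² = 328·1² + 1 = 329, not a perfect square
y = 2: x² = 328·2² + 1 = 1313, not a perfect square
y = 3: x² = 328·3² + 1 = 2953, not a perfect square
... continuing the search (or via continued fractions) ...
y = 9: x² = 328·9² + 1 = 26569, x = 163 ✓

Verify: 163² - 328·9² = 26569 - 26568 = 1 ✓

x = 163, y = 9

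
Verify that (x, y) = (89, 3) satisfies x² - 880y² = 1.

Compute x² = 89² = 7921
Compute 880y² = 880·3² = 880·9 = 7920
x² - 880y² = 7921 - 7920 = 1
Since this equals 1, (89, 3) is a solution.

Yes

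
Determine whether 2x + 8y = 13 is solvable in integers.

Step 1: Compute gcd(2, 8).
gcd(2, 8) = 2

Step 2: Check divisibility.
Does 2 divide 13? 13 = 2 x 6 + 1, so no.

By the theorem on linear Diophantine equations, 2x + 8y = 13 has integer solutions if and only if gcd(2, 8) divides 13. Since 2 does not divide 13, no solutions exist.

No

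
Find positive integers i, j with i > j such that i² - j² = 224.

Factor: i² - j² = (i+j)(i-j) = 224.
We need two factors of 224 with the same parity.
Use i+j = 112 and i-j = 2 (product 112·2 = 224).
Adding: 2i = 114, so i = 57.
Subtracting: 2j = 110, so j = 55.
Check: 57² - 55² = 3249 - 3025 = 224 ✓

i = 57, j = 55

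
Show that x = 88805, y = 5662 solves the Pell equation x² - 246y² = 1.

Compute x² = 88805² = 7886328025
Compute 246y² = 246·5662² = 246·32058244 = 7886328024
x² - 246y² = 7886328025 - 7886328024 = 1
Since this equals 1, (88805, 5662) is a solution.

Yes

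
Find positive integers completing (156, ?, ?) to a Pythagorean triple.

We need the other leg and hypotenuse such that 156² + x² = c².
Take x = 133, c = 205: 156² + 133² = 24336 + 17689 = 42025 = 205² ✓
Triple: (133, 156, 205)

(133, 156, 205)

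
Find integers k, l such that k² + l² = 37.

We need to find integers k, l > 0 such that k² + l² = 37.
Trying k = 1: l² = 37 - 1² = 37 - 1 = 36
l = 6
Check: 1² + 6² = 1 + 36 = 37 ✓

37 = 1² + 6²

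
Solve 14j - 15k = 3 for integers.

Step 1: Check solvability.
gcd(14, 15) = 1
Since 1 divides 3, solutions exist.

Step 2: Apply extended Euclidean algorithm to find gcd.
We find integers such that 14*x0 + 15*y0 = 1

Step 3: Scale the particular solution.
Multiply by 3/1 = 3:
j = -3, k = -3

Step 4: Verify.
14*(-3) - 15*(-3) = 3 = 3 ✓

j = -3, k = -3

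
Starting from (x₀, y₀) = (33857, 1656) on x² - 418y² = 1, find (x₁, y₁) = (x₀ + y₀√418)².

Solutions to x² - Dy² = 1 are generated by powers of (x₀ + y₀√D).
The next solution satisfies x₁ + y₁√418 = (x₀ + y₀√418)², giving:
x₁ = x₀² + 418y₀² = 33857² + 418·1656² = 1146296449 + 1146296448 = 2292592897
y₁ = 2x₀y₀ = 2·33857·1656 = 112134384

Verify: 2292592897² - 418·112134384² = 5255982191374852609 - 5255982191374852608 = 1 ✓

x = 2292592897, y = 112134384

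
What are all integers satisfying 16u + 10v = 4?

Step 1: Compute gcd(16, 10) = 2.
Since 2 divides 4, solutions exist.

Step 2: Find a particular solution using extended Euclidean algorithm.
We get u₀ = 4, v₀ = -6.
Check: 16*4 + 10*-6 = 4 = 4 ✓

Step 3: Write the general solution.
u = 4 + (10/2)t = 4 + 5t
v = -6 - (16/2)t = -6 - 8t
for any integer t.

u = 4 + 5t, v = -6 - 8t for integer t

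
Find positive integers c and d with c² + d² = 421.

We need to find integers c, d > 0 such that c² + d² = 421.
Trying c = 14: d² = 421 - 14² = 421 - 196 = 225
d = 15
Check: 14² + 15² = 196 + 225 = 421 ✓

421 = 14² + 15²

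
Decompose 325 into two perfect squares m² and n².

We need to find integers m, n > 0 such that m² + n² = 325.
Trying m = 1: n² = 325 - 1² = 325 - 1 = 324
n = 18
Check: 1² + 18² = 1 + 324 = 325 ✓

325 = 1² + 18²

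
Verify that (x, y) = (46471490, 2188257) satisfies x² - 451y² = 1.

Compute x² = 46471490² = 2159599382820100
Compute 451y² = 451·2188257² = 451·4788468698049 = 2159599382820099
x² - 451y² = 2159599382820100 - 2159599382820099 = 1
Since this equals 1, (46471490, 2188257) is a solution.

Yes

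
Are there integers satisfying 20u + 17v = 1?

Step 1: Compute gcd(20, 17).
gcd(20, 17) = 1

Step 2: Check divisibility.
Does 1 divide 1? 1 = 1 x 1, so yes.

By the theorem on linear Diophantine equations, 20u + 17v = 1 has integer solutions if and only if gcd(20, 17) divides 1. Since 1 | 1, solutions exist.

Yes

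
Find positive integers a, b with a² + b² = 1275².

We need a² + b² = 1275² = 1625625.
Trying: 261² + 1248² = 68121 + 1557504 = 1625625 ✓

(261, 1248, 1275)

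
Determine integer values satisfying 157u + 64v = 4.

Step 1: Check solvability.
gcd(157, 64) = 1
Since 1 divides 4, solutions exist.

Step 2: Apply extended Euclidean algorithm to find gcd.
We find integers such that 157*x0 + 64*y0 = 1

Step 3: Scale the particular solution.
Multiply by 4/1 = 4:
u = -44, v = 108

Step 4: Verify.
157*(-44) + 64*(108) = 4 = 4 ✓

u = -44, v = 108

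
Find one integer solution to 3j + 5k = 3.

Step 1: Check solvability.
gcd(3, 5) = 1
Since 1 divides 3, solutions exist.

Step 2: Apply extended Euclidean algorithm to find gcd.
We find integers such that 3*x0 + 5*y0 = 1

Step 3: Scale the particular solution.
Multiply by 3/1 = 3:
j = 6, k = -3

Step 4: Verify.
3*(6) + 5*(-3) = 3 = 3 ✓

j = 6, k = -3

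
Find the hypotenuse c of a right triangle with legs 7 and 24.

c² = a² + b² = 7² + 24² = 49 + 576 = 625
c = sqrt(625) = 25

25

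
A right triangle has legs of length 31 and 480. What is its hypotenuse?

c² = a² + b² = 31² + 480² = 961 + 230400 = 231361
c = 481

481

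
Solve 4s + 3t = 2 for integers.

Step 1: Check solvability.
gcd(4, 3) = 1
Since 1 divides 2, solutions exist.

Step 2: Apply extended Euclidean algorithm to find gcd.
We find integers such that 4*x0 + 3*y0 = 1

Step 3: Scale the particular solution.
Multiply by 2/1 = 2:
s = 2, t = -2

Step 4: Verify.
4*(2) + 3*(-2) = 2 = 2 ✓

s = 2, t = -2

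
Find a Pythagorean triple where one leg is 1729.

We need the other leg and hypotenuse such that 1729² + x² = c².
Take x = 672, c = 1855: 1729² + 672² = 2989441 + 451584 = 3441025 = 1855² ✓
Triple: (1729, 672, 1855)

(1729, 672, 1855)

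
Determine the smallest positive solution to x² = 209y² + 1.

We seek the smallest positive integers (x, y) with x² - 209y² = 1, i.e., x² = 209y² + 1.
Try successive y values:
y = 1: x² = 209·1² + 1 = 210, not a perfect square
y = 2: x² = 209·2² + 1 = 837, not a perfect square
y = 3: x² = 209·3² + 1 = 1882, not a perfect square
... continuing the search (or via continued fractions) ...
y = 3220: x² = 209·3220² + 1 = 2166995601, x = 46551 ✓

Verify: 46551² - 209·3220² = 2166995601 - 2166995600 = 1 ✓

x = 46551, y = 3220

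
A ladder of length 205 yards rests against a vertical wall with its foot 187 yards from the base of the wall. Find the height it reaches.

The ladder, wall, and ground form a right triangle with hypotenuse 205 and one leg 187.
By the Pythagorean theorem: h² = 205² - 187² = 42025 - 34969 = 7056
h = √7056 = 84 yards

84 yards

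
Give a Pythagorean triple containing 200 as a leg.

We need the other leg and hypotenuse such that 200² + x² = c².
Take x = 1995, c = 2005: 200² + 1995² = 40000 + 3980025 = 4020025 = 2005² ✓
Triple: (1995, 200, 2005)

(1995, 200, 2005)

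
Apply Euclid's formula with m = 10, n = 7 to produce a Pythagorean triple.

a = m² - n² = 10² - 7² = 100 - 49 = 51
b = 2mn = 2·10·7 = 140
c = m² + n² = 100 + 49 = 149
Verify: 51² + 140² = 2601 + 19600 = 22201 = 149² ✓

(51, 140, 149)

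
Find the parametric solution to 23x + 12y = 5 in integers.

Step 1: Compute gcd(23, 12) = 1.
Since 1 divides 5, solutions exist.

Step 2: Find a particular solution using extended Euclidean algorithm.
We get x₀ = -5, y₀ = 10.
Check: 23*-5 + 12*10 = 5 = 5 ✓

Step 3: Write the general solution.
x = -5 + (12/1)t = -5 + 12t
y = 10 - (23/1)t = 10 - 23t
for any integer t.

x = -5 + 12t, y = 10 - 23t for integer t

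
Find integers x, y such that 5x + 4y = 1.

Step 1: Check solvability.
gcd(5, 4) = 1
Since 1 divides 1, solutions exist.

Step 2: Apply extended Euclidean algorithm to find gcd.
We find integers such that 5*x0 + 4*y0 = 1

Step 3: Scale the particular solution.
Multiply by 1/1 = 1:
x = 1, y = -1

Step 4: Verify.
5*(1) + 4*(-1) = 1 = 1 ✓

x = 1, y = -1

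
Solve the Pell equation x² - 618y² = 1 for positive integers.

We seek the smallest positive integers (x, y) with x² - 618y² = 1, i.e., x² = 618y² + 1.
Try successive y values:
y = 1: x² = 618·1² + 1 = 619, not a perfect square
y = 2: x² = 618·2² + 1 = 2473, not a perfect square
y = 3: x² = 618·3² + 1 = 5563, not a perfect square
... continuing the search (or via continued fractions) ...
y = 406: x² = 618·406² + 1 = 101868649, x = 10093 ✓

Verify: 10093² - 618·406² = 101868649 - 101868648 = 1 ✓

x = 10093, y = 406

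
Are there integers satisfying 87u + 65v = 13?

Step 1: Compute gcd(87, 65).
gcd(87, 65) = 1

Step 2: Check divisibility.
Does 1 divide 13? 13 = 1 x 13, so yes.

By the theorem on linear Diophantine equations, 87u + 65v = 13 has integer solutions if and only if gcd(87, 65) divides 13. Since 1 | 13, solutions exist.

Yes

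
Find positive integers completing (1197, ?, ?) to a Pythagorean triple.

We need the other leg and hypotenuse such that 1197² + x² = c².
Take x = 4800, c = 4947: 1197² + 4800² = 1432809 + 23040000 = 24472809 = 4947² ✓
Triple: (1197, 4800, 4947)

(1197, 4800, 4947)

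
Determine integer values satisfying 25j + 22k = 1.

Step 1: Check solvability.
gcd(25, 22) = 1
Since 1 divides 1, solutions exist.

Step 2: Apply extended Euclidean algorithm to find gcd.
We find integers such that 25*x0 + 22*y0 = 1

Step 3: Scale the particular solution.
Multiply by 1/1 = 1:
j = -7, k = 8

Step 4: Verify.
25*(-7) + 22*(8) = 1 = 1 ✓

j = -7, k = 8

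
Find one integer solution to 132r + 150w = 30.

Step 1: Check solvability.
gcd(132, 150) = 6
Since 6 divides 30, solutions exist.

Step 2: Apply extended Euclidean algorithm to find gcd.
We find integers such that 132*x0 + 150*y0 = 6

Step 3: Scale the particular solution.
Multiply by 30/6 = 5:
r = 40, w = -35

Step 4: Verify.
132*(40) + 150*(-35) = 30 = 30 ✓

r = 40, w = -35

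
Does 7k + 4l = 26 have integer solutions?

Step 1: Compute gcd(7, 4).
gcd(7, 4) = 1

Step 2: Check divisibility.
Does 1 divide 26? 26 = 1 x 26, so yes.

By the theorem on linear Diophantine equations, 7k + 4l = 26 has integer solutions if and only if gcd(7, 4) divides 26. Since 1 | 26, solutions exist.

Yes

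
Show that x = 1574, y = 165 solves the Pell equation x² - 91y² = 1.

Compute x² = 1574² = 2477476
Compute 91y² = 91·165² = 91·27225 = 2477475
x² - 91y² = 2477476 - 2477475 = 1
Since this equals 1, (1574, 165) is a solution.

Yes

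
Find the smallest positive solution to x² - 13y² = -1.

We need x² = 13y² - 1. Try successive y:
y = 1: x² = 13·1² - 1 = 12, not a perfect square
y = 2: x² = 13·2² - 1 = 51, not a perfect square
y = 3: x² = 13·3² - 1 = 116, not a perfect square
...
y = 5: x² = 13·5² - 1 = 324 = 18² ✓
Check: 18² - 13·5² = 324 - 325 = -1 ✓

x = 18, y = 5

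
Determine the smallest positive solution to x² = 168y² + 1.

We seek the smallest positive integers (x, y) with x² - 168y² = 1, i.e., x² = 168y² + 1.
Try successive y values:
y = 1: x² = 168·1² + 1 = 169, x = 13 ✓

Verify: 13² - 168·1² = 169 - 168 = 1 ✓

x = 13, y = 1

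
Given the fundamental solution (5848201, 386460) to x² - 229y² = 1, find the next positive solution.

Solutions to x² - Dy² = 1 are generated by powers of (x₀ + y₀√D).
The next solution satisfies x₁ + y₁√229 = (x₀ + y₀√229)², giving:
x₁ = x₀² + 229y₀² = 5848201² + 229·386460² = 34201454936401 + 34201454936400 = 68402909872801
y₁ = 2x₀y₀ = 2·5848201·386460 = 4520191516920

Verify: 68402909872801² - 229·4520191516920² = 4678958079066536517999585601 - 4678958079066536517999585600 = 1 ✓

x = 68402909872801, y = 4520191516920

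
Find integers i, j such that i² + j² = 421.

We need to find integers i, j > 0 such that i² + j² = 421.
Trying i = 14: j² = 421 - 14² = 421 - 196 = 225
j = 15
Check: 14² + 15² = 196 + 225 = 421 ✓

421 = 14² + 15²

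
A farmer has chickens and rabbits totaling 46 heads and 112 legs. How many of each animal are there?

Let c = chickens, r = rabbits.
Heads: c + r = 46
Legs: 2c + 4r = 112
From the first equation, c = 46 - r. Substitute:
2(46 - r) + 4r = 112
92 + 2r = 112
r = (112 - 92)/2 = 10
c = 46 - 10 = 36

Chickens: 36, Rabbits: 10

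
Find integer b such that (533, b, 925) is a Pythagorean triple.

b² = c² - a² = 925² - 533² = 855625 - 284089 = 571536
b = sqrt(571536) = 756

756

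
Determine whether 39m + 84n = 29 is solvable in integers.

Step 1: Compute gcd(39, 84).
gcd(39, 84) = 3

Step 2: Check divisibility.
Does 3 divide 29? 29 = 3 x 9 + 2, so no.

By the theorem on linear Diophantine equations, 39m + 84n = 29 has integer solutions if and only if gcd(39, 84) divides 29. Since 3 does not divide 29, no solutions exist.

No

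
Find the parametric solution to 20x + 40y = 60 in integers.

Step 1: Compute gcd(20, 40) = 20.
Since 20 divides 60, solutions exist.

Step 2: Find a particular solution using extended Euclidean algorithm.
We get x₀ = 3, y₀ = 0.
Check: 20*3 + 40*0 = 60 = 60 ✓

Step 3: Write the general solution.
x = 3 + (40/20)t = 3 + 2t
y = 0 - (20/20)t = 0 - 1t
for any integer t.

x = 3 + 2t, y = 0 - 1t for integer t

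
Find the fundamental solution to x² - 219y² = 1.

We seek the smallest positive integers (x, y) with x² - 219y² = 1, i.e., x² = 219y² + 1.
Try successive y values:
y = 1: x² = 219·1² + 1 = 220, not a perfect square
y = 2: x² = 219·2² + 1 = 877, not a perfect square
y = 3: x² = 219·3² + 1 = 1972, not a perfect square
... continuing the search (or via continued fractions) ...
y = 5: x² = 219·5² + 1 = 5476, x = 74 ✓

Verify: 74² - 219·5² = 5476 - 5475 = 1 ✓

x = 74, y = 5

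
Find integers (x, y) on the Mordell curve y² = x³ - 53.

Try small integer x values and check whether x³ - 53 is a perfect square.
x = 29: x³ - 53 = 29³ - 53 = 24389 - 53 = 24336
Is 24336 a perfect square? 156² = 24336 ✓
So (x, y) = (29, 156) is a solution.

x = 29, y = 156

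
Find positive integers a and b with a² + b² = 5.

We need to find integers a, b > 0 such that a² + b² = 5.
Trying a = 1: b² = 5 - 1² = 5 - 1 = 4
b = 2
Check: 1² + 2² = 1 + 4 = 5 ✓

5 = 1² + 2²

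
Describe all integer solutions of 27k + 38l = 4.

Step 1: Compute gcd(27, 38) = 1.
Since 1 divides 4, solutions exist.

Step 2: Find a particular solution using extended Euclidean algorithm.
We get k₀ = -28, l₀ = 20.
Check: 27*-28 + 38*20 = 4 = 4 ✓

Step 3: Write the general solution.
k = -28 + (38/1)t = -28 + 38t
l = 20 - (27/1)t = 20 - 27t
for any integer t.

k = -28 + 38t, l = 20 - 27t for integer t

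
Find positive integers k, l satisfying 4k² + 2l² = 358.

Try small values of k and check whether (358 - 4k²)/2 is a perfect square.
k = 7: 4·7² = 196, so 2l² = 358 - 196 = 162, giving l² = 81, l = 9.
Check: 4·7² + 2·9² = 196 + 162 = 358 ✓

k = 7, l = 9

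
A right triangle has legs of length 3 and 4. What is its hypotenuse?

c² = a² + b² = 3² + 4² = 9 + 16 = 25
c = 5

5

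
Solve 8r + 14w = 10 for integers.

Step 1: Check solvability.
gcd(8, 14) = 2
Since 2 divides 10, solutions exist.

Step 2: Apply extended Euclidean algorithm to find gcd.
We find integers such that 8*x0 + 14*y0 = 2

Step 3: Scale the particular solution.
Multiply by 10/2 = 5:
r = 10, w = -5

Step 4: Verify.
8*(10) + 14*(-5) = 10 = 10 ✓

r = 10, w = -5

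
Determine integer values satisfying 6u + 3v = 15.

Step 1: Check solvability.
gcd(6, 3) = 3
Since 3 divides 15, solutions exist.

Step 2: Apply extended Euclidean algorithm to find gcd.
We find integers such that 6*x0 + 3*y0 = 3

Step 3: Scale the particular solution.
Multiply by 15/3 = 5:
u = 0, v = 5

Step 4: Verify.
6*(0) + 3*(5) = 15 = 15 ✓

u = 0, v = 5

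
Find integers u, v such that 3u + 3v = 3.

Step 1: Check solvability.
gcd(3, 3) = 3
Since 3 divides 3, solutions exist.

Step 2: Apply extended Euclidean algorithm to find gcd.
We find integers such that 3*x0 + 3*y0 = 3

Step 3: Scale the particular solution.
Multiply by 3/3 = 1:
u = 0, v = 1

Step 4: Verify.
3*(0) + 3*(1) = 3 = 3 ✓

u = 0, v = 1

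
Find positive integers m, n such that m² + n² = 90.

Search for m with 90 - m² a perfect square.
m = 3: 90 - 3² = 90 - 9 = 81 = 9² ✓
So m = 3, n = 9.

m = 3, n = 9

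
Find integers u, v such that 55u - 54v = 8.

Step 1: Check solvability.
gcd(55, 54) = 1
Since 1 divides 8, solutions exist.

Step 2: Apply extended Euclidean algorithm to find gcd.
We find integers such that 55*x0 + 54*y0 = 1

Step 3: Scale the particular solution.
Multiply by 8/1 = 8:
u = 8, v = 8

Step 4: Verify.
55*(8) - 54*(8) = 8 = 8 ✓

u = 8, v = 8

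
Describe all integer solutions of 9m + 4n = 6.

Step 1: Compute gcd(9, 4) = 1.
Since 1 divides 6, solutions exist.

Step 2: Find a particular solution using extended Euclidean algorithm.
We get m₀ = 6, n₀ = -12.
Check: 9*6 + 4*-12 = 6 = 6 ✓

Step 3: Write the general solution.
m = 6 + (4/1)t = 6 + 4t
n = -12 - (9/1)t = -12 - 9t
for any integer t.

m = 6 + 4t, n = -12 - 9t for integer t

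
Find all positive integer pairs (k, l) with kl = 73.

The positive divisors of 73 are: 1, 73.
Each divisor d gives the pair (d, 73/d):
(1, 73), (73, 1)

(1, 73), (73, 1)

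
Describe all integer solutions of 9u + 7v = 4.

Step 1: Compute gcd(9, 7) = 1.
Since 1 divides 4, solutions exist.

Step 2: Find a particular solution using extended Euclidean algorithm.
We get u₀ = -12, v₀ = 16.
Check: 9*-12 + 7*16 = 4 = 4 ✓

Step 3: Write the general solution.
u = -12 + (7/1)t = -12 + 7t
v = 16 - (9/1)t = 16 - 9t
for any integer t.

u = -12 + 7t, v = 16 - 9t for integer t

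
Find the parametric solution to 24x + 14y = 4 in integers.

Step 1: Compute gcd(24, 14) = 2.
Since 2 divides 4, solutions exist.

Step 2: Find a particular solution using extended Euclidean algorithm.
We get x₀ = 6, y₀ = -10.
Check: 24*6 + 14*-10 = 4 = 4 ✓

Step 3: Write the general solution.
x = 6 + (14/2)t = 6 + 7t
y = -10 - (24/2)t = -10 - 12t
for any integer t.

x = 6 + 7t, y = -10 - 12t for integer t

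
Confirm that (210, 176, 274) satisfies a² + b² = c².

Compute a² + b² = 210² + 176² = 44100 + 30976 = 75076
Compute c² = 274² = 75076
Since 75076 = 75076, confirmed.

Yes, it is a Pythagorean triple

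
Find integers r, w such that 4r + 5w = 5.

Step 1: Check solvability.
gcd(4, 5) = 1
Since 1 divides 5, solutions exist.

Step 2: Apply extended Euclidean algorithm to find gcd.
We find integers such that 4*x0 + 5*y0 = 1

Step 3: Scale the particular solution.
Multiply by 5/1 = 5:
r = -5, w = 5

Step 4: Verify.
4*(-5) + 5*(5) = 5 = 5 ✓

r = -5, w = 5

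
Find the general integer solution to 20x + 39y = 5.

Step 1: Compute gcd(20, 39) = 1.
Since 1 divides 5, solutions exist.

Step 2: Find a particular solution using extended Euclidean algorithm.
We get x₀ = 10, y₀ = -5.
Check: 20*10 + 39*-5 = 5 = 5 ✓

Step 3: Write the general solution.
x = 10 + (39/1)t = 10 + 39t
y = -5 - (20/1)t = -5 - 20t
for any integer t.

x = 10 + 39t, y = -5 - 20t for integer t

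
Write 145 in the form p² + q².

We need to find integers p, q > 0 such that p² + q² = 145.
Trying p = 1: q² = 145 - 1² = 145 - 1 = 144
q = 12
Check: 1² + 12² = 1 + 144 = 145 ✓

145 = 1² + 12²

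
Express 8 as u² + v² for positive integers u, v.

We need to find integers u, v > 0 such that u² + v² = 8.
Trying u = 2: v² = 8 - 2² = 8 - 4 = 4
v = 2
Check: 2² + 2² = 4 + 4 = 8 ✓

8 = 2² + 2²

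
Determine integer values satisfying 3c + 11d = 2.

Step 1: Check solvability.
gcd(3, 11) = 1
Since 1 divides 2, solutions exist.

Step 2: Apply extended Euclidean algorithm to find gcd.
We find integers such that 3*x0 + 11*y0 = 1

Step 3: Scale the particular solution.
Multiply by 2/1 = 2:
c = 8, d = -2

Step 4: Verify.
3*(8) + 11*(-2) = 2 = 2 ✓

c = 8, d = -2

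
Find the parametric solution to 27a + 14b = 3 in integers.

Step 1: Compute gcd(27, 14) = 1.
Since 1 divides 3, solutions exist.

Step 2: Find a particular solution using extended Euclidean algorithm.
We get a₀ = -3, b₀ = 6.
Check: 27*-3 + 14*6 = 3 = 3 ✓

Step 3: Write the general solution.
a = -3 + (14/1)t = -3 + 14t
b = 6 - (27/1)t = 6 - 27t
for any integer t.

a = -3 + 14t, b = 6 - 27t for integer t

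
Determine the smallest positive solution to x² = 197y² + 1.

We seek the smallest positive integers (x, y) with x² - 197y² = 1, i.e., x² = 197y² + 1.
Try successive y values:
y = 1: x² = 197·1² + 1 = 198, not a perfect square
y = 2: x² = 197·2² + 1 = 789, not a perfect square
y = 3: x² = 197·3² + 1 = 1774, not a perfect square
... continuing the search (or via continued fractions) ...
y = 28: x² = 197·28² + 1 = 154449, x = 393 ✓

Verify: 393² - 197·28² = 154449 - 154448 = 1 ✓

x = 393, y = 28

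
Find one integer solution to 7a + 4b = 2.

Step 1: Check solvability.
gcd(7, 4) = 1
Since 1 divides 2, solutions exist.

Step 2: Apply extended Euclidean algorithm to find gcd.
We find integers such that 7*x0 + 4*y0 = 1

Step 3: Scale the particular solution.
Multiply by 2/1 = 2:
a = -2, b = 4

Step 4: Verify.
7*(-2) + 4*(4) = 2 = 2 ✓

a = -2, b = 4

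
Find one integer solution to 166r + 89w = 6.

Step 1: Check solvability.
gcd(166, 89) = 1
Since 1 divides 6, solutions exist.

Step 2: Apply extended Euclidean algorithm to find gcd.
We find integers such that 166*x0 + 89*y0 = 1

Step 3: Scale the particular solution.
Multiply by 6/1 = 6:
r = 222, w = -414

Step 4: Verify.
166*(222) + 89*(-414) = 6 = 6 ✓

r = 222, w = -414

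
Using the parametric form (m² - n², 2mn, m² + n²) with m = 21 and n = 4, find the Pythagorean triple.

a = m² - n² = 441 - 16 = 425
b = 2mn = 2·21·4 = 168
c = m² + n² = 441 + 16 = 457
Verify: 425² + 168² = 180625 + 28224 = 208849 = 457² ✓

(425, 168, 457)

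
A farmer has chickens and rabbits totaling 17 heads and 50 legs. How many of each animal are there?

Let c = chickens, r = rabbits.
Heads: c + r = 17
Legs: 2c + 4r = 50
From the first equation, c = 17 - r. Substitute:
2(17 - r) + 4r = 50
34 + 2r = 50
r = (50 - 34)/2 = 8
c = 17 - 8 = 9

Chickens: 9, Rabbits: 8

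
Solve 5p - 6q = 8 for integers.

Step 1: Check solvability.
gcd(5, 6) = 1
Since 1 divides 8, solutions exist.

Step 2: Apply extended Euclidean algorithm to find gcd.
We find integers such that 5*x0 + 6*y0 = 1

Step 3: Scale the particular solution.
Multiply by 8/1 = 8:
p = -8, q = -8

Step 4: Verify.
5*(-8) - 6*(-8) = 8 = 8 ✓

p = -8, q = -8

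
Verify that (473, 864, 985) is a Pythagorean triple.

Compute a² + b² = 473² + 864² = 223729 + 746496 = 970225
Compute c² = 985² = 970225
Since 970225 = 970225, confirmed.

Yes, it is a Pythagorean triple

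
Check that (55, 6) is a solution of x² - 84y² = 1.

Compute x² = 55² = 3025
Compute 84y² = 84·6² = 84·36 = 3024
x² - 84y² = 3025 - 3024 = 1
Since this equals 1, (55, 6) is a solution.

Yes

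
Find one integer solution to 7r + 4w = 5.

Step 1: Check solvability.
gcd(7, 4) = 1
Since 1 divides 5, solutions exist.

Step 2: Apply extended Euclidean algorithm to find gcd.
We find integers such that 7*x0 + 4*y0 = 1

Step 3: Scale the particular solution.
Multiply by 5/1 = 5:
r = -5, w = 10

Step 4: Verify.
7*(-5) + 4*(10) = 5 = 5 ✓

r = -5, w = 10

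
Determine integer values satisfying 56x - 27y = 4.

Step 1: Check solvability.
gcd(56, 27) = 1
Since 1 divides 4, solutions exist.

Step 2: Apply extended Euclidean algorithm to find gcd.
We find integers such that 56*x0 + 27*y0 = 1

Step 3: Scale the particular solution.
Multiply by 4/1 = 4:
x = -52, y = -108

Step 4: Verify.
56*(-52) - 27*(-108) = 4 = 4 ✓

x = -52, y = -108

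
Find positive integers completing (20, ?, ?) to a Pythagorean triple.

We need the other leg and hypotenuse such that 20² + x² = c².
Take x = 99, c = 101: 20² + 99² = 400 + 9801 = 10201 = 101² ✓
Triple: (99, 20, 101)

(99, 20, 101)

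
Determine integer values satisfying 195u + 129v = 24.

Step 1: Check solvability.
gcd(195, 129) = 3
Since 3 divides 24, solutions exist.

Step 2: Apply extended Euclidean algorithm to find gcd.
We find integers such that 195*x0 + 129*y0 = 3

Step 3: Scale the particular solution.
Multiply by 24/3 = 8:
u = 16, v = -24

Step 4: Verify.
195*(16) + 129*(-24) = 24 = 24 ✓

u = 16, v = -24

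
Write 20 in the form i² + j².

We need to find integers i, j > 0 such that i² + j² = 20.
Trying i = 2: j² = 20 - 2² = 20 - 4 = 16
j = 4
Check: 2² + 4² = 4 + 16 = 20 ✓

20 = 2² + 4²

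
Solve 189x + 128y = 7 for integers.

Step 1: Check solvability.
gcd(189, 128) = 1
Since 1 divides 7, solutions exist.

Step 2: Apply extended Euclidean algorithm to find gcd.
We find integers such that 189*x0 + 128*y0 = 1

Step 3: Scale the particular solution.
Multiply by 7/1 = 7:
x = 147, y = -217

Step 4: Verify.
189*(147) + 128*(-217) = 7 = 7 ✓

x = 147, y = -217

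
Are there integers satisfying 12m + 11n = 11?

Step 1: Compute gcd(12, 11).
gcd(12, 11) = 1

Step 2: Check divisibility.
Does 1 divide 11? 11 = 1 x 11, so yes.

By the theorem on linear Diophantine equations, 12m + 11n = 11 has integer solutions if and only if gcd(12, 11) divides 11. Since 1 | 11, solutions exist.

Yes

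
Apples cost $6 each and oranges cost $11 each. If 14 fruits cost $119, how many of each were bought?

Let a = apples, o = oranges.
a + o = 14
6a + 11o = 119
Substitute o = 14 - a:
6a + 11(14 - a) = 119
(6 - 11)a = 119 - 154
-5a = -35
a = 7, o = 14 - 7 = 7

Apples: 7, Oranges: 7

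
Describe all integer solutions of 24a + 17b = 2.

Step 1: Compute gcd(24, 17) = 1.
Since 1 divides 2, solutions exist.

Step 2: Find a particular solution using extended Euclidean algorithm.
We get a₀ = 10, b₀ = -14.
Check: 24*10 + 17*-14 = 2 = 2 ✓

Step 3: Write the general solution.
a = 10 + (17/1)t = 10 + 17t
b = -14 - (24/1)t = -14 - 24t
for any integer t.

a = 10 + 17t, b = -14 - 24t for integer t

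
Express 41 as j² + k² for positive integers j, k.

We need to find integers j, k > 0 such that j² + k² = 41.
Trying j = 4: k² = 41 - 4² = 41 - 16 = 25
k = 5
Check: 4² + 5² = 16 + 25 = 41 ✓

41 = 4² + 5²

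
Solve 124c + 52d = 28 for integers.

Step 1: Check solvability.
gcd(124, 52) = 4
Since 4 divides 28, solutions exist.

Step 2: Apply extended Euclidean algorithm to find gcd.
We find integers such that 124*x0 + 52*y0 = 4

Step 3: Scale the particular solution.
Multiply by 28/4 = 7:
c = -35, d = 84

Step 4: Verify.
124*(-35) + 52*(84) = 28 = 28 ✓

c = -35, d = 84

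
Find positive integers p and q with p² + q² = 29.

We need to find integers p, q > 0 such that p² + q² = 29.
Trying p = 2: q² = 29 - 2² = 29 - 4 = 25
q = 5
Check: 2² + 5² = 4 + 25 = 29 ✓

29 = 2² + 5²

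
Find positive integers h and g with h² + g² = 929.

We need to find integers h, g > 0 such that h² + g² = 929.
Trying h = 20: g² = 929 - 20² = 929 - 400 = 529
g = 23
Check: 20² + 23² = 400 + 529 = 929 ✓

929 = 20² + 23²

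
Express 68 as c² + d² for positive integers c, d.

We need to find integers c, d > 0 such that c² + d² = 68.
Trying c = 2: d² = 68 - 2² = 68 - 4 = 64
d = 8
Check: 2² + 8² = 4 + 64 = 68 ✓

68 = 2² + 8²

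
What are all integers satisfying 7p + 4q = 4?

Step 1: Compute gcd(7, 4) = 1.
Since 1 divides 4, solutions exist.

Step 2: Find a particular solution using extended Euclidean algorithm.
We get p₀ = -4, q₀ = 8.
Check: 7*-4 + 4*8 = 4 = 4 ✓

Step 3: Write the general solution.
p = -4 + (4/1)t = -4 + 4t
q = 8 - (7/1)t = 8 - 7t
for any integer t.

p = -4 + 4t, q = 8 - 7t for integer t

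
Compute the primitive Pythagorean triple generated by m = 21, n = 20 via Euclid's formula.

a = m² - n² = 441 - 400 = 41
b = 2mn = 2·21·20 = 840
c = m² + n² = 441 + 400 = 841
Verify: 41² + 840² = 1681 + 705600 = 707281 = 841² ✓

(41, 840, 841)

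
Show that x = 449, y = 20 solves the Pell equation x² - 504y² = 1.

Compute x² = 449² = 201601
Compute 504y² = 504·20² = 504·400 = 201600
x² - 504y² = 201601 - 201600 = 1
Since this equals 1, (449, 20) is a solution.

Yes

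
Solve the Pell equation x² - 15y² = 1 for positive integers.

We seek the smallest positive integers (x, y) with x² - 15y² = 1, i.e., x² = 15y² + 1.
Try successive y values:
y = 1: x² = 15·1² + 1 = 16, x = 4 ✓

Verify: 4² - 15·1² = 16 - 15 = 1 ✓

x = 4, y = 1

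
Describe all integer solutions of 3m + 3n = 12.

Step 1: Compute gcd(3, 3) = 3.
Since 3 divides 12, solutions exist.

Step 2: Find a particular solution using extended Euclidean algorithm.
We get m₀ = 0, n₀ = 4.
Check: 3*0 + 3*4 = 12 = 12 ✓

Step 3: Write the general solution.
m = 0 + (3/3)t = 0 + 1t
n = 4 - (3/3)t = 4 - 1t
for any integer t.

m = 0 + 1t, n = 4 - 1t for integer t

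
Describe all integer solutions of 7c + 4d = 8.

Step 1: Compute gcd(7, 4) = 1.
Since 1 divides 8, solutions exist.

Step 2: Find a particular solution using extended Euclidean algorithm.
We get c₀ = -8, d₀ = 16.
Check: 7*-8 + 4*16 = 8 = 8 ✓

Step 3: Write the general solution.
c = -8 + (4/1)t = -8 + 4t
d = 16 - (7/1)t = 16 - 7t
for any integer t.

c = -8 + 4t, d = 16 - 7t for integer t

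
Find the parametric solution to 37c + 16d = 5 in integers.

Step 1: Compute gcd(37, 16) = 1.
Since 1 divides 5, solutions exist.

Step 2: Find a particular solution using extended Euclidean algorithm.
We get c₀ = -15, d₀ = 35.
Check: 37*-15 + 16*35 = 5 = 5 ✓

Step 3: Write the general solution.
c = -15 + (16/1)t = -15 + 16t
d = 35 - (37/1)t = 35 - 37t
for any integer t.

c = -15 + 16t, d = 35 - 37t for integer t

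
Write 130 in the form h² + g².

We need to find integers h, g > 0 such that h² + g² = 130.
Trying h = 3: g² = 130 - 3² = 130 - 9 = 121
g = 11
Check: 3² + 11² = 9 + 121 = 130 ✓

130 = 3² + 11²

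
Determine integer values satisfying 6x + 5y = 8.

Step 1: Check solvability.
gcd(6, 5) = 1
Since 1 divides 8, solutions exist.

Step 2: Apply extended Euclidean algorithm to find gcd.
We find integers such that 6*x0 + 5*y0 = 1

Step 3: Scale the particular solution.
Multiply by 8/1 = 8:
x = 8, y = -8

Step 4: Verify.
6*(8) + 5*(-8) = 8 = 8 ✓

x = 8, y = -8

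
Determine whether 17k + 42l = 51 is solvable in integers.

Step 1: Compute gcd(17, 42).
gcd(17, 42) = 1

Step 2: Check divisibility.
Does 1 divide 51? 51 = 1 x 51, so yes.

By the theorem on linear Diophantine equations, 17k + 42l = 51 has integer solutions if and only if gcd(17, 42) divides 51. Since 1 | 51, solutions exist.

Yes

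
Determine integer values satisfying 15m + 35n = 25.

Step 1: Check solvability.
gcd(15, 35) = 5
Since 5 divides 25, solutions exist.

Step 2: Apply extended Euclidean algorithm to find gcd.
We find integers such that 15*x0 + 35*y0 = 5

Step 3: Scale the particular solution.
Multiply by 25/5 = 5:
m = -10, n = 5

Step 4: Verify.
15*(-10) + 35*(5) = 25 = 25 ✓

m = -10, n = 5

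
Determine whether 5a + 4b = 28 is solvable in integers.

Step 1: Compute gcd(5, 4).
gcd(5, 4) = 1

Step 2: Check divisibility.
Does 1 divide 28? 28 = 1 x 28, so yes.

By the theorem on linear Diophantine equations, 5a + 4b = 28 has integer solutions if and only if gcd(5, 4) divides 28. Since 1 | 28, solutions exist.

Yes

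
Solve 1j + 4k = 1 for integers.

Step 1: Check solvability.
gcd(1, 4) = 1
Since 1 divides 1, solutions exist.

Step 2: Apply extended Euclidean algorithm to find gcd.
We find integers such that 1*x0 + 4*y0 = 1

Step 3: Scale the particular solution.
Multiply by 1/1 = 1:
j = 1, k = 0

Step 4: Verify.
1*(1) + 4*(0) = 1 = 1 ✓

j = 1, k = 0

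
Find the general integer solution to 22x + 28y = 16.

Step 1: Compute gcd(22, 28) = 2.
Since 2 divides 16, solutions exist.

Step 2: Find a particular solution using extended Euclidean algorithm.
We get x₀ = -40, y₀ = 32.
Check: 22*-40 + 28*32 = 16 = 16 ✓

Step 3: Write the general solution.
x = -40 + (28/2)t = -40 + 14t
y = 32 - (22/2)t = 32 - 11t
for any integer t.

x = -40 + 14t, y = 32 - 11t for integer t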